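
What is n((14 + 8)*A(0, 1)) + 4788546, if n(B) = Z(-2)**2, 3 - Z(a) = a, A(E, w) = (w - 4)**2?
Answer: 4788571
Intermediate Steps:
A(E, w) = (-4 + w)**2
Z(a) = 3 - a
n(B) = 25 (n(B) = (3 - 1*(-2))**2 = (3 + 2)**2 = 5**2 = 25)
n((14 + 8)*A(0, 1)) + 4788546 = 25 + 4788546 = 4788571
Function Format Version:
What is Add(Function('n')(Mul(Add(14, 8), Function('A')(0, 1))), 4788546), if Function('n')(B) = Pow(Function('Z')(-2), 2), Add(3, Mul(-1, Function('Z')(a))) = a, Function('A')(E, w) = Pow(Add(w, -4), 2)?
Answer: 4788571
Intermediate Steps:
Function('A')(E, w) = Pow(Add(-4, w), 2)
Function('Z')(a) = Add(3, Mul(-1, a))
Function('n')(B) = 25 (Function('n')(B) = Pow(Add(3, Mul(-1, -2)), 2) = Pow(Add(3, 2), 2) = Pow(5, 2) = 25)
Add(Function('n')(Mul(Add(14, 8), Function('A')(0, 1))), 4788546) = Add(25, 4788546) = 4788571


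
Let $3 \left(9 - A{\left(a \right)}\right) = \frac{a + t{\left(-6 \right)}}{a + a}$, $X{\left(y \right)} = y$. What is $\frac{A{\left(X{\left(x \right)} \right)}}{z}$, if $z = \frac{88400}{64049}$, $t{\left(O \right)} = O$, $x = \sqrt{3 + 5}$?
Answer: $\frac{3394597}{530400} + \frac{64049 \sqrt{2}}{353600} \approx 6.6562$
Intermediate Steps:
$x = 2 \sqrt{2}$ ($x = \sqrt{8} = 2 \sqrt{2} \approx 2.8284$)
$A{\left(a \right)} = 9 - \frac{-6 + a}{6 a}$ ($A{\left(a \right)} = 9 - \frac{\left(a - 6\right) \frac{1}{a + a}}{3} = 9 - \frac{\left(-6 + a\right) \frac{1}{2 a}}{3} = 9 - \frac{\frac{1}{2} \frac{1}{a} \left(-6 + a\right)}{3} = 9 - \frac{-6 + a}{6 a}$)
$z = \frac{88400}{64049}$ ($z = 88400 \cdot \frac{1}{64049} = \frac{88400}{64049} \approx 1.3802$)
$\frac{A{\left(X{\left(x \right)} \right)}}{z} = \frac{\frac{53}{6} + \frac{1}{2 \sqrt{2}}}{\frac{88400}{64049}} = \left(\frac{53}{6} + \frac{\sqrt{2}}{4}\right) \frac{64049}{88400} = \frac{3394597}{530400} + \frac{64049 \sqrt{2}}{353600}$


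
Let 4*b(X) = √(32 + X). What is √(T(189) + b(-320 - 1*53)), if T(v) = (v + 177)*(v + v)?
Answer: √(553392 + I*√341)/2 ≈ 371.95 + 0.0062058*I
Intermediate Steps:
b(X) = √(32 + X)/4
T(v) = 2*v*(177 + v) (T(v) = (177 + v)*(2*v) = 2*v*(177 + v))
√(T(189) + b(-320 - 1*53)) = √(2*189*(177 + 189) + √(32 + (-320 - 1*53))/4) = √(2*189*366 + √(32 + (-320 - 53))/4) = √(138348 + √(32 - 373)/4) = √(138348 + √(-341)/4) = √(138348 + (I*√341)/4) = √(138348 + I*√341/4)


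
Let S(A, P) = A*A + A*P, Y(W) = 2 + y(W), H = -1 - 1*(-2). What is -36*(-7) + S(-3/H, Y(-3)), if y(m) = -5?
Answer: 270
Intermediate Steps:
H = 1 (H = -1 + 2 = 1)
Y(W) = -3 (Y(W) = 2 - 5 = -3)
S(A, P) = A² + A*P
-36*(-7) + S(-3/H, Y(-3)) = -36*(-7) + (-3/1)*(-3/1 - 3) = 252 + (-3*1)*(-3*1 - 3) = 252 - 3*(-3 - 3) = 252 - 3*(-6) = 252 + 18 = 270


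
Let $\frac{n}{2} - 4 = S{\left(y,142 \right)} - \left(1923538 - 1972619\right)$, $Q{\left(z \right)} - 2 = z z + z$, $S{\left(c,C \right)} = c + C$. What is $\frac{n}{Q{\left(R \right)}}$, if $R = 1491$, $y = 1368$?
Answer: $\frac{50595}{1112287} \approx 0.045487$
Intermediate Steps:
$S{\left(c,C \right)} = C + c$
$Q{\left(z \right)} = 2 + z + z^{2}$ ($Q{\left(z \right)} = 2 + \left(z z + z\right) = 2 + \left(z^{2} + z\right) = 2 + \left(z + z^{2}\right) = 2 + z + z^{2}$)
$n = 101190$ ($n = 8 + 2 \left(\left(142 + 1368\right) - \left(1923538 - 1972619\right)\right) = 8 + 2 \left(1510 - -49081\right) = 8 + 2 \left(1510 + 49081\right) = 8 + 2 \cdot 50591 = 8 + 101182 = 101190$)
$\frac{n}{Q{\left(R \right)}} = \frac{101190}{2 + 1491 + 1491^{2}} = \frac{101190}{2 + 1491 + 2223081} = \frac{101190}{2224574} = 101190 \cdot \frac{1}{2224574} = \frac{50595}{1112287}$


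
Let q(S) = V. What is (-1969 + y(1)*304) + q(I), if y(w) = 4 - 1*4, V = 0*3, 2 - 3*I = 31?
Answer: -1969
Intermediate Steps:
I = -29/3 (I = ⅔ - ⅓*31 = ⅔ - 31/3 = -29/3 ≈ -9.6667)
V = 0
y(w) = 0 (y(w) = 4 - 4 = 0)
q(S) = 0
(-1969 + y(1)*304) + q(I) = (-1969 + 0*304) + 0 = (-1969 + 0) + 0 = -1969 + 0 = -1969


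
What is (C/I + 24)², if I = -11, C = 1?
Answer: 69169/121 ≈ 571.64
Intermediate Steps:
(C/I + 24)² = (1/(-11) + 24)² = (1*(-1/11) + 24)² = (-1/11 + 24)² = (263/11)² = 69169/121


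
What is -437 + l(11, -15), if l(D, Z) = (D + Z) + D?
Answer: -430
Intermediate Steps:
l(D, Z) = Z + 2*D
-437 + l(11, -15) = -437 + (-15 + 2*11) = -437 + (-15 + 22) = -437 + 7 = -430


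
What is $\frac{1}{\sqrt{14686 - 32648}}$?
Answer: $- \frac{i \sqrt{17962}}{17962} \approx - 0.0074614 i$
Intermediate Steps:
$\frac{1}{\sqrt{14686 - 32648}} = \frac{1}{\sqrt{-17962}} = \frac{1}{i \sqrt{17962}} = - \frac{i \sqrt{17962}}{17962}$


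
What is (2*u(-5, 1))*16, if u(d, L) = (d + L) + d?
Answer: -288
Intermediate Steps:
u(d, L) = L + 2*d (u(d, L) = (L + d) + d = L + 2*d)
(2*u(-5, 1))*16 = (2*(1 + 2*(-5)))*16 = (2*(1 - 10))*16 = (2*(-9))*16 = -18*16 = -288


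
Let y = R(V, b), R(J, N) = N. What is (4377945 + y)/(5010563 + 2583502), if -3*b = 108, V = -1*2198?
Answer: 1459303/2531355 ≈ 0.57649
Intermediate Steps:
V = -2198
b = -36 (b = -⅓*108 = -36)
y = -36
(4377945 + y)/(5010563 + 2583502) = (4377945 - 36)/(5010563 + 2583502) = 4377909/7594065 = 4377909*(1/7594065) = 1459303/2531355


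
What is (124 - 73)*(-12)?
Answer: -612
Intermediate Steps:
(124 - 73)*(-12) = 51*(-12) = -612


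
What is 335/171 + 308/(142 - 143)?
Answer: -52333/171 ≈ -306.04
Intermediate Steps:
335/171 + 308/(142 - 143) = 335*(1/171) + 308/(-1) = 335/171 + 308*(-1) = 335/171 - 308 = -52333/171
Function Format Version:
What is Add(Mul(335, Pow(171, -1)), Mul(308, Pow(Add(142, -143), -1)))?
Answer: Rational(-52333, 171) ≈ -306.04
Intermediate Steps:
Add(Mul(335, Pow(171, -1)), Mul(308, Pow(Add(142, -143), -1))) = Add(Mul(335, Rational(1, 171)), Mul(308, Pow(-1, -1))) = Add(Rational(335, 171), Mul(308, -1)) = Add(Rational(335, 171), -308) = Rational(-52333, 171)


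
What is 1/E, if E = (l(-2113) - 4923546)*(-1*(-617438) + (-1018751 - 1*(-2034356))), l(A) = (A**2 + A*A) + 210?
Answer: 1/6542300132686 ≈ 1.5285e-13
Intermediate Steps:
l(A) = 210 + 2*A**2 (l(A) = (A**2 + A**2) + 210 = 2*A**2 + 210 = 210 + 2*A**2)
E = 6542300132686 (E = ((210 + 2*(-2113)**2) - 4923546)*(-1*(-617438) + (-1018751 - 1*(-2034356))) = ((210 + 2*4464769) - 4923546)*(617438 + (-1018751 + 2034356)) = ((210 + 8929538) - 4923546)*(617438 + 1015605) = (8929748 - 4923546)*1633043 = 4006202*1633043 = 6542300132686)
1/E = 1/6542300132686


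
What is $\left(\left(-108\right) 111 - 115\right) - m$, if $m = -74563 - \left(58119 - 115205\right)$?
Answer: $5374$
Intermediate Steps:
$m = -17477$ ($m = -74563 - \left(58119 - 115205\right) = -74563 - -57086 = -74563 + 57086 = -17477$)
$\left(\left(-108\right) 111 - 115\right) - m = \left(\left(-108\right) 111 - 115\right) - -17477 = \left(-11988 - 115\right) + 17477 = -12103 + 17477 = 5374$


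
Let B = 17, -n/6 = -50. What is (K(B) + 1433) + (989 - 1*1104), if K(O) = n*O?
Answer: 6418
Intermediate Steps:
n = 300 (n = -6*(-50) = 300)
K(O) = 300*O
(K(B) + 1433) + (989 - 1*1104) = (300*17 + 1433) + (989 - 1*1104) = (5100 + 1433) + (989 - 1104) = 6533 - 115 = 6418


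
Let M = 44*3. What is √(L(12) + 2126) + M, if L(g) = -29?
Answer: 132 + 3*√233 ≈ 177.79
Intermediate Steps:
M = 132
√(L(12) + 2126) + M = √(-29 + 2126) + 132 = √2097 + 132 = 3*√233 + 132 = 132 + 3*√233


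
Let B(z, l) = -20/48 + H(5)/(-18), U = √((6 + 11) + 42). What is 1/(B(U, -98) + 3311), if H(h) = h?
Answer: 36/119171 ≈ 0.00030209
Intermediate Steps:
U = √59 (U = √(17 + 42) = √59 ≈ 7.6811)
B(z, l) = -25/36 (B(z, l) = -20/48 + 5/(-18) = -20*1/48 + 5*(-1/18) = -5/12 - 5/18 = -25/36)
1/(B(U, -98) + 3311) = 1/(-25/36 + 3311) = 1/(119171/36) = 36/119171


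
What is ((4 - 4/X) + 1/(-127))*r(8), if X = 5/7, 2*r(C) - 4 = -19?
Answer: 3063/254 ≈ 12.059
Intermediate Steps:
r(C) = -15/2 (r(C) = 2 + (1/2)*(-19) = 2 - 19/2 = -15/2)
X = 5/7 (X = 5*(1/7) = 5/7 ≈ 0.71429)
((4 - 4/X) + 1/(-127))*r(8) = ((4 - 4/(5/7)) + 1/(-127))*(-15/2) = ((4 + (7/5)*(-4)) - 1/127)*(-15/2) = ((4 - 28/5) - 1/127)*(-15/2) = (-8/5 - 1/127)*(-15/2) = -1021/635*(-15/2) = 3063/254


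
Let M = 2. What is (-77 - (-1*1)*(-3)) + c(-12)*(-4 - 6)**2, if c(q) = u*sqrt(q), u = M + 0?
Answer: -80 + 400*I*sqrt(3) ≈ -80.0 + 692.82*I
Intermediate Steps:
u = 2 (u = 2 + 0 = 2)
c(q) = 2*sqrt(q)
(-77 - (-1*1)*(-3)) + c(-12)*(-4 - 6)**2 = (-77 - (-1*1)*(-3)) + (2*sqrt(-12))*(-4 - 6)**2 = (-77 - (-1)*(-3)) + (2*(2*I*sqrt(3)))*(-10)**2 = (-77 - 1*3) + (4*I*sqrt(3))*100 = (-77 - 3) + 400*I*sqrt(3) = -80 + 400*I*sqrt(3)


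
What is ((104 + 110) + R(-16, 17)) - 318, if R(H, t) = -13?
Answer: -117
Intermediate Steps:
((104 + 110) + R(-16, 17)) - 318 = ((104 + 110) - 13) - 318 = (214 - 13) - 318 = 201 - 318 = -117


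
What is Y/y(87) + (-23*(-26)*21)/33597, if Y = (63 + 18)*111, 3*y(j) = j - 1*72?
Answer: 100711139/55995 ≈ 1798.6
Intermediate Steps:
y(j) = -24 + j/3 (y(j) = (j - 1*72)/3 = (j - 72)/3 = (-72 + j)/3 = -24 + j/3)
Y = 8991 (Y = 81*111 = 8991)
Y/y(87) + (-23*(-26)*21)/33597 = 8991/(-24 + (⅓)*87) + (-23*(-26)*21)/33597 = 8991/(-24 + 29) + (598*21)*(1/33597) = 8991/5 + 12558*(1/33597) = 8991*(⅕) + 4186/11199 = 8991/5 + 4186/11199 = 100711139/55995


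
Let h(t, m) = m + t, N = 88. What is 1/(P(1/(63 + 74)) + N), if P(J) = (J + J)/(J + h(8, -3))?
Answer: 343/30185 ≈ 0.011363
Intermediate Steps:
P(J) = 2*J/(5 + J) (P(J) = (J + J)/(J + (-3 + 8)) = (2*J)/(J + 5) = (2*J)/(5 + J) = 2*J/(5 + J))
1/(P(1/(63 + 74)) + N) = 1/(2/((63 + 74)*(5 + 1/(63 + 74))) + 88) = 1/(2/(137*(5 + 1/137)) + 88) = 1/(2*(1/137)/(5 + 1/137) + 88) = 1/(2*(1/137)/(686/137) + 88) = 1/(2*(1/137)*(137/686) + 88) = 1/(1/343 + 88) = 1/(30185/343) = 343/30185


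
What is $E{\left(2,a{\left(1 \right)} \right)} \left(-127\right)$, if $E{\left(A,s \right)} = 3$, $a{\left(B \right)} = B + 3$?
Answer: $-381$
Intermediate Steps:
$a{\left(B \right)} = 3 + B$
$E{\left(2,a{\left(1 \right)} \right)} \left(-127\right) = 3 \left(-127\right) = -381$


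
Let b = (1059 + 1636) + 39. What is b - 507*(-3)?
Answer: 4255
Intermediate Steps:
b = 2734 (b = 2695 + 39 = 2734)
b - 507*(-3) = 2734 - 507*(-3) = 2734 + 1521 = 4255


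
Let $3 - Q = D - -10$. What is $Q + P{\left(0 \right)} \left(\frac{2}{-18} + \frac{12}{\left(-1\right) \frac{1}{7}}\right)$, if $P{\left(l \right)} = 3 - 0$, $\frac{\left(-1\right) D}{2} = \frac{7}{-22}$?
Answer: $- \frac{8579}{33} \approx -259.97$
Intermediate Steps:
$D = \frac{7}{11}$ ($D = - 2 \frac{7}{-22} = - 2 \cdot 7 \left(- \frac{1}{22}\right) = \left(-2\right) \left(- \frac{7}{22}\right) = \frac{7}{11} \approx 0.63636$)
$Q = - \frac{84}{11}$ ($Q = 3 - \left(\frac{7}{11} - -10\right) = 3 - \left(\frac{7}{11} + 10\right) = 3 - \frac{117}{11} = - \frac{84}{11} \approx -7.6364$)
$P{\left(l \right)} = 3$ ($P{\left(l \right)} = 3 + 0 = 3$)
$Q + P{\left(0 \right)} \left(\frac{2}{-18} + \frac{12}{\left(-1\right) \frac{1}{7}}\right) = - \frac{84}{11} + 3 \left(\frac{2}{-18} + \frac{12}{\left(-1\right) \frac{1}{7}}\right) = - \frac{84}{11} + 3 \left(2 \left(- \frac{1}{18}\right) + \frac{12}{\left(-1\right) \frac{1}{7}}\right) = - \frac{84}{11} + 3 \left(- \frac{1}{9} + \frac{12}{- \frac{1}{7}}\right) = - \frac{84}{11} + 3 \left(- \frac{1}{9} + 12 \left(-7\right)\right) = - \frac{84}{11} + 3 \left(- \frac{1}{9} - 84\right) = - \frac{84}{11} + 3 \left(- \frac{757}{9}\right) = - \frac{84}{11} - \frac{757}{3} = - \frac{8579}{33}$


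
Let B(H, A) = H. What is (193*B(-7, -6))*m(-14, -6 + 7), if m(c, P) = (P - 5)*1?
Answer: 5404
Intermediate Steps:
m(c, P) = -5 + P (m(c, P) = (-5 + P)*1 = -5 + P)
(193*B(-7, -6))*m(-14, -6 + 7) = (193*(-7))*(-5 + (-6 + 7)) = -1351*(-5 + 1) = -1351*(-4) = 5404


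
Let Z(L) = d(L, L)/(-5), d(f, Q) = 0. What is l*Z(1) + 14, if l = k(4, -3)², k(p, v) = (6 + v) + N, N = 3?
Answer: 14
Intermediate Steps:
k(p, v) = 9 + v (k(p, v) = (6 + v) + 3 = 9 + v)
Z(L) = 0 (Z(L) = 0/(-5) = 0*(-⅕) = 0)
l = 36 (l = (9 - 3)² = 6² = 36)
l*Z(1) + 14 = 36*0 + 14 = 0 + 14 = 14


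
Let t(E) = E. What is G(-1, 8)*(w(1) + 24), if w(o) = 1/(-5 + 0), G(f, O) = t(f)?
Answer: -119/5 ≈ -23.800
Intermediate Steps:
G(f, O) = f
w(o) = -⅕ (w(o) = 1/(-5) = -⅕)
G(-1, 8)*(w(1) + 24) = -(-⅕ + 24) = -1*119/5 = -119/5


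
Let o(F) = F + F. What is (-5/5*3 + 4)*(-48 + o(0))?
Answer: -48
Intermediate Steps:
o(F) = 2*F
(-5/5*3 + 4)*(-48 + o(0)) = (-5/5*3 + 4)*(-48 + 2*0) = (-5*⅕*3 + 4)*(-48 + 0) = (-1*3 + 4)*(-48) = (-3 + 4)*(-48) = 1*(-48) = -48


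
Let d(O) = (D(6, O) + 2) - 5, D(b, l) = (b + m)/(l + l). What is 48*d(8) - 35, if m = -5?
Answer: -176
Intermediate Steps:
D(b, l) = (-5 + b)/(2*l) (D(b, l) = (b - 5)/(l + l) = (-5 + b)/((2*l)) = (-5 + b)*(1/(2*l)) = (-5 + b)/(2*l))
d(O) = -3 + 1/(2*O) (d(O) = ((-5 + 6)/(2*O) + 2) - 5 = ((½)*1/O + 2) - 5 = (1/(2*O) + 2) - 5 = (2 + 1/(2*O)) - 5 = -3 + 1/(2*O))
48*d(8) - 35 = 48*(-3 + (½)/8) - 35 = 48*(-3 + (½)*(⅛)) - 35 = 48*(-3 + 1/16) - 35 = 48*(-47/16) - 35 = -141 - 35 = -176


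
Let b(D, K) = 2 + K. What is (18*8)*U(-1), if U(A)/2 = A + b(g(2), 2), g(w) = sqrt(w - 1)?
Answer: 864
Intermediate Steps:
g(w) = sqrt(-1 + w)
U(A) = 8 + 2*A (U(A) = 2*(A + (2 + 2)) = 2*(A + 4) = 2*(4 + A) = 8 + 2*A)
(18*8)*U(-1) = (18*8)*(8 + 2*(-1)) = 144*(8 - 2) = 144*6 = 864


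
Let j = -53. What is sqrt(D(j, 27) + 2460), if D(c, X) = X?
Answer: sqrt(2487) ≈ 49.870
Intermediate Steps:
sqrt(D(j, 27) + 2460) = sqrt(27 + 2460) = sqrt(2487)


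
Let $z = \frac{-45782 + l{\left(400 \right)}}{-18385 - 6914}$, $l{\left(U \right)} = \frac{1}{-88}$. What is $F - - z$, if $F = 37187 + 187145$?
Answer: $\frac{166479017467}{742104} \approx 2.2433 \cdot 10^{5}$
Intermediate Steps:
$l{\left(U \right)} = - \frac{1}{88}$
$F = 224332$
$z = \frac{1342939}{742104}$ ($z = \frac{-45782 - \frac{1}{88}}{-18385 - 6914} = - \frac{4028817}{88 \left(-25299\right)} = \left(- \frac{4028817}{88}\right) \left(- \frac{1}{25299}\right) = \frac{1342939}{742104} \approx 1.8096$)
$F - - z = 224332 - \left(-1\right) \frac{1342939}{742104} = 224332 - - \frac{1342939}{742104} = 224332 + \frac{1342939}{742104} = \frac{166479017467}{742104}$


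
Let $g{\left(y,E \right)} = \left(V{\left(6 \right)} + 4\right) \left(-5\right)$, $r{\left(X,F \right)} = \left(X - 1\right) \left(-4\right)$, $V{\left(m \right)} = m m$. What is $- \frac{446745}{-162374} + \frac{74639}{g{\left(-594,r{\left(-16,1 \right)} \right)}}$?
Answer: $- \frac{6015041993}{16237400} \approx -370.44$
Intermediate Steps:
$V{\left(m \right)} = m^{2}$
$r{\left(X,F \right)} = 4 - 4 X$ ($r{\left(X,F \right)} = \left(-1 + X\right) \left(-4\right) = 4 - 4 X$)
$g{\left(y,E \right)} = -200$ ($g{\left(y,E \right)} = \left(6^{2} + 4\right) \left(-5\right) = \left(36 + 4\right) \left(-5\right) = 40 \left(-5\right) = -200$)
$- \frac{446745}{-162374} + \frac{74639}{g{\left(-594,r{\left(-16,1 \right)} \right)}} = - \frac{446745}{-162374} + \frac{74639}{-200} = \left(-446745\right) \left(- \frac{1}{162374}\right) + 74639 \left(- \frac{1}{200}\right) = \frac{446745}{162374} - \frac{74639}{200} = - \frac{6015041993}{16237400}$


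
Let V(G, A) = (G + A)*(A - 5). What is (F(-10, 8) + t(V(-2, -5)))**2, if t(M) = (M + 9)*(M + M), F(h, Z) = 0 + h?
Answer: 122102500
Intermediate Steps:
F(h, Z) = h
V(G, A) = (-5 + A)*(A + G) (V(G, A) = (A + G)*(-5 + A) = (-5 + A)*(A + G))
t(M) = 2*M*(9 + M) (t(M) = (9 + M)*(2*M) = 2*M*(9 + M))
(F(-10, 8) + t(V(-2, -5)))**2 = (-10 + 2*((-5)**2 - 5*(-5) - 5*(-2) - 5*(-2))*(9 + ((-5)**2 - 5*(-5) - 5*(-2) - 5*(-2))))**2 = (-10 + 2*(25 + 25 + 10 + 10)*(9 + (25 + 25 + 10 + 10)))**2 = (-10 + 2*70*(9 + 70))**2 = (-10 + 2*70*79)**2 = (-10 + 11060)**2 = 11050**2 = 122102500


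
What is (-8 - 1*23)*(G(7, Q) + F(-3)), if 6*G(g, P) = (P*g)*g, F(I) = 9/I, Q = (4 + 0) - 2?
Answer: -1240/3 ≈ -413.33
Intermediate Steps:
Q = 2 (Q = 4 - 2 = 2)
G(g, P) = P*g²/6 (G(g, P) = ((P*g)*g)/6 = (P*g²)/6 = P*g²/6)
(-8 - 1*23)*(G(7, Q) + F(-3)) = (-8 - 1*23)*((⅙)*2*7² + 9/(-3)) = (-8 - 23)*((⅙)*2*49 + 9*(-⅓)) = -31*(49/3 - 3) = -31*40/3 = -1240/3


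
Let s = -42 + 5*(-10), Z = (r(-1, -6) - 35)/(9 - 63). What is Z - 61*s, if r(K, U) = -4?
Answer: 101029/18 ≈ 5612.7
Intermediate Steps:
Z = 13/18 (Z = (-4 - 35)/(9 - 63) = -39/(-54) = -39*(-1/54) = 13/18 ≈ 0.72222)
s = -92 (s = -42 - 50 = -92)
Z - 61*s = 13/18 - 61*(-92) = 13/18 + 5612 = 101029/18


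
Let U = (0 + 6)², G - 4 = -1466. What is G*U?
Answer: -52632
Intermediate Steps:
G = -1462 (G = 4 - 1466 = -1462)
U = 36 (U = 6² = 36)
G*U = -1462*36 = -52632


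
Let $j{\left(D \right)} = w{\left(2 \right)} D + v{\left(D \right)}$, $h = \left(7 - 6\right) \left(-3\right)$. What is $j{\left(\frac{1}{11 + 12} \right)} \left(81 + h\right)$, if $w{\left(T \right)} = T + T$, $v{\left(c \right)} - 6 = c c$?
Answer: $\frac{254826}{529} \approx 481.71$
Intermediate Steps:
$v{\left(c \right)} = 6 + c^{2}$ ($v{\left(c \right)} = 6 + c c = 6 + c^{2}$)
$w{\left(T \right)} = 2 T$
$h = -3$ ($h = 1 \left(-3\right) = -3$)
$j{\left(D \right)} = 6 + D^{2} + 4 D$ ($j{\left(D \right)} = 2 \cdot 2 D + \left(6 + D^{2}\right) = 4 D + \left(6 + D^{2}\right) = 6 + D^{2} + 4 D$)
$j{\left(\frac{1}{11 + 12} \right)} \left(81 + h\right) = \left(6 + \left(\frac{1}{11 + 12}\right)^{2} + \frac{4}{11 + 12}\right) \left(81 - 3\right) = \left(6 + \left(\frac{1}{23}\right)^{2} + \frac{4}{23}\right) 78 = \left(6 + \left(\frac{1}{23}\right)^{2} + 4 \cdot \frac{1}{23}\right) 78 = \left(6 + \frac{1}{529} + \frac{4}{23}\right) 78 = \frac{3267}{529} \cdot 78 = \frac{254826}{529}$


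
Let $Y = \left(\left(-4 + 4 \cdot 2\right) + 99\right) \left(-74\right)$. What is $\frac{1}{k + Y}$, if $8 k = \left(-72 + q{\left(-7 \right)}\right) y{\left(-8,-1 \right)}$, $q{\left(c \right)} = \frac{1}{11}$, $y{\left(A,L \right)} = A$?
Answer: $- \frac{11}{83051} \approx -0.00013245$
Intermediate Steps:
$q{\left(c \right)} = \frac{1}{11}$
$k = \frac{791}{11}$ ($k = \frac{\left(-72 + \frac{1}{11}\right) \left(-8\right)}{8} = \frac{\left(- \frac{791}{11}\right) \left(-8\right)}{8} = \frac{1}{8} \cdot \frac{6328}{11} = \frac{791}{11} \approx 71.909$)
$Y = -7622$ ($Y = \left(\left(-4 + 8\right) + 99\right) \left(-74\right) = \left(4 + 99\right) \left(-74\right) = 103 \left(-74\right) = -7622$)
$\frac{1}{k + Y} = \frac{1}{\frac{791}{11} - 7622} = \frac{1}{- \frac{83051}{11}} = - \frac{11}{83051}$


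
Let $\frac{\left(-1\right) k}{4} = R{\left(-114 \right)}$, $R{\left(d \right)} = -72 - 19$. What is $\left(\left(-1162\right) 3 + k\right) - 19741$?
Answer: $-22863$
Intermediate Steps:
$R{\left(d \right)} = -91$
$k = 364$ ($k = \left(-4\right) \left(-91\right) = 364$)
$\left(\left(-1162\right) 3 + k\right) - 19741 = \left(\left(-1162\right) 3 + 364\right) - 19741 = \left(-3486 + 364\right) - 19741 = -3122 - 19741 = -22863$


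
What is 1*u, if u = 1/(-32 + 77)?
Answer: 1/45 ≈ 0.022222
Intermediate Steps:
u = 1/45 ≈ 0.022222
1*u = 1*(1/45) = 1/45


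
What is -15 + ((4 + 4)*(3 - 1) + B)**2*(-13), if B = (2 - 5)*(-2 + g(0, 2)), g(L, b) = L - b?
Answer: -10207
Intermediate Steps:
B = 12 (B = (2 - 5)*(-2 + (0 - 1*2)) = -3*(-2 + (0 - 2)) = -3*(-2 - 2) = -3*(-4) = 12)
-15 + ((4 + 4)*(3 - 1) + B)**2*(-13) = -15 + ((4 + 4)*(3 - 1) + 12)**2*(-13) = -15 + (8*2 + 12)**2*(-13) = -15 + (16 + 12)**2*(-13) = -15 + 28**2*(-13) = -15 + 784*(-13) = -15 - 10192 = -10207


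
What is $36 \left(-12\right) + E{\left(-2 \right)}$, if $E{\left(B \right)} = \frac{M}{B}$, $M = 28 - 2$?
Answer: $-445$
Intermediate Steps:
$M = 26$ ($M = 28 - 2 = 26$)
$E{\left(B \right)} = \frac{26}{B}$
$36 \left(-12\right) + E{\left(-2 \right)} = 36 \left(-12\right) + \frac{26}{-2} = -432 + 26 \left(- \frac{1}{2}\right) = -432 - 13 = -445$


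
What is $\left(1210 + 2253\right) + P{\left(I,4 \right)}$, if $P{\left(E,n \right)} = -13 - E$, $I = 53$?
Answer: $3397$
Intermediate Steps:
$\left(1210 + 2253\right) + P{\left(I,4 \right)} = \left(1210 + 2253\right) - 66 = 3463 - 66 = 3397$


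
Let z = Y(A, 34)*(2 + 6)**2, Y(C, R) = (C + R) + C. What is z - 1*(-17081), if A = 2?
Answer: 19513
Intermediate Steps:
Y(C, R) = R + 2*C
z = 2432 (z = (34 + 2*2)*(2 + 6)**2 = (34 + 4)*8**2 = 38*64 = 2432)
z - 1*(-17081) = 2432 - 1*(-17081) = 2432 + 17081 = 19513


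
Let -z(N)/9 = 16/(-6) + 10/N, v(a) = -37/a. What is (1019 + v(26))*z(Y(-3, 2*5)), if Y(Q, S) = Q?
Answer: 714339/13 ≈ 54949.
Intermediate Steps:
z(N) = 24 - 90/N (z(N) = -9*(16/(-6) + 10/N) = -9*(16*(-⅙) + 10/N) = -9*(-8/3 + 10/N) = 24 - 90/N)
(1019 + v(26))*z(Y(-3, 2*5)) = (1019 - 37/26)*(24 - 90/(-3)) = (1019 - 37*1/26)*(24 - 90*(-⅓)) = (1019 - 37/26)*(24 + 30) = (26457/26)*54 = 714339/13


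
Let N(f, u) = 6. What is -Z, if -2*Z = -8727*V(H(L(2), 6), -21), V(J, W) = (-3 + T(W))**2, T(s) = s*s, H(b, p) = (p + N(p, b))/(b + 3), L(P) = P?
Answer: -837111294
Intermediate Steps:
H(b, p) = (6 + p)/(3 + b) (H(b, p) = (p + 6)/(b + 3) = (6 + p)/(3 + b))
T(s) = s**2
V(J, W) = (-3 + W**2)**2
Z = 837111294 (Z = -(-8727)*(-3 + (-21)**2)**2/2 = -(-8727)*(-3 + 441)**2/2 = -(-8727)*438**2/2 = -(-8727)*191844/2 = -1/2*(-1674222588) = 837111294)
-Z = -1*837111294 = -837111294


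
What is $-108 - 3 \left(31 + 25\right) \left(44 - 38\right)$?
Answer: $-1116$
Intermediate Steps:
$-108 - 3 \left(31 + 25\right) \left(44 - 38\right) = -108 - 3 \cdot 56 \cdot 6 = -108 - 1008 = -1116$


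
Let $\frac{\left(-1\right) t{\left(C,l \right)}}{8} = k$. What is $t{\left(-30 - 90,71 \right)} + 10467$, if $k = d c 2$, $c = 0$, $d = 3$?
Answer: $10467$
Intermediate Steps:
$k = 0$ ($k = 3 \cdot 0 \cdot 2 = 0 \cdot 2 = 0$)
$t{\left(C,l \right)} = 0$ ($t{\left(C,l \right)} = \left(-8\right) 0 = 0$)
$t{\left(-30 - 90,71 \right)} + 10467 = 0 + 10467 = 10467$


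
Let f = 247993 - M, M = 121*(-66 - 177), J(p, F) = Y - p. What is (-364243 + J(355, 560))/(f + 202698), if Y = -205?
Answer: -364803/480094 ≈ -0.75986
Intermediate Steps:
J(p, F) = -205 - p
M = -29403 (M = 121*(-243) = -29403)
f = 277396 (f = 247993 - 1*(-29403) = 247993 + 29403 = 277396)
(-364243 + J(355, 560))/(f + 202698) = (-364243 + (-205 - 1*355))/(277396 + 202698) = (-364243 + (-205 - 355))/480094 = (-364243 - 560)*(1/480094) = -364803*1/480094 = -364803/480094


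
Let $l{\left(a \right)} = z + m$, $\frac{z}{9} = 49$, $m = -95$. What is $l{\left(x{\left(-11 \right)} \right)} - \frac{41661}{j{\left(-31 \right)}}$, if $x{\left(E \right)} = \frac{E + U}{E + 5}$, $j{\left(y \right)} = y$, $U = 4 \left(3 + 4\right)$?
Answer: $\frac{52387}{31} \approx 1689.9$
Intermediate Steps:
$z = 441$ ($z = 9 \cdot 49 = 441$)
$U = 28$ ($U = 4 \cdot 7 = 28$)
$x{\left(E \right)} = \frac{28 + E}{5 + E}$ ($x{\left(E \right)} = \frac{E + 28}{E + 5} = \frac{28 + E}{5 + E}$)
$l{\left(a \right)} = 346$ ($l{\left(a \right)} = 441 - 95 = 346$)
$l{\left(x{\left(-11 \right)} \right)} - \frac{41661}{j{\left(-31 \right)}} = 346 - \frac{41661}{-31} = 346 - 41661 \left(- \frac{1}{31}\right) = 346 - - \frac{41661}{31} = 346 + \frac{41661}{31} = \frac{52387}{31}$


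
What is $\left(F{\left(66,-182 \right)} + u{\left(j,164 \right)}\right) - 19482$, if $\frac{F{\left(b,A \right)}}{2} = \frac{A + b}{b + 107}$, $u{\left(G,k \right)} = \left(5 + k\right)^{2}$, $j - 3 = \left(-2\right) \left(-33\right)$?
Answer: $\frac{1570435}{173} \approx 9077.7$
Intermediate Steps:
$j = 69$ ($j = 3 - -66 = 3 + 66 = 69$)
$F{\left(b,A \right)} = \frac{2 \left(A + b\right)}{107 + b}$ ($F{\left(b,A \right)} = 2 \frac{A + b}{b + 107} = 2 \frac{A + b}{107 + b} = \frac{2 \left(A + b\right)}{107 + b}$)
$\left(F{\left(66,-182 \right)} + u{\left(j,164 \right)}\right) - 19482 = \left(\frac{2 \left(-182 + 66\right)}{107 + 66} + \left(5 + 164\right)^{2}\right) - 19482 = \left(2 \cdot \frac{1}{173} \left(-116\right) + 169^{2}\right) - 19482 = \left(2 \cdot \frac{1}{173} \left(-116\right) + 28561\right) - 19482 = \left(- \frac{232}{173} + 28561\right) - 19482 = \frac{4940821}{173} - 19482 = \frac{1570435}{173}$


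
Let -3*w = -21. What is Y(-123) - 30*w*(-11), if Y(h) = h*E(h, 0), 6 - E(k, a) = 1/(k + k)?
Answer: 3143/2 ≈ 1571.5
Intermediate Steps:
w = 7 (w = -1/3*(-21) = 7)
E(k, a) = 6 - 1/(2*k) (E(k, a) = 6 - 1/(k + k) = 6 - 1/(2*k))
Y(h) = h*(6 - 1/(2*h))
Y(-123) - 30*w*(-11) = (-1/2 + 6*(-123)) - 30*7*(-11) = (-1/2 - 738) - 210*(-11) = -1477/2 + 2310 = 3143/2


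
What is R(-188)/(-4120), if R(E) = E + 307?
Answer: -119/4120 ≈ -0.028883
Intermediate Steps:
R(E) = 307 + E
R(-188)/(-4120) = (307 - 188)/(-4120) = 119*(-1/4120) = -119/4120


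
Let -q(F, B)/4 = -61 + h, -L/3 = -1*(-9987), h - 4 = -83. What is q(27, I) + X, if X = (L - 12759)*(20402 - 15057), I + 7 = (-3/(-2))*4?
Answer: -228337840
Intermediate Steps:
h = -79 (h = 4 - 83 = -79)
L = -29961 (L = -(-3)*(-9987) = -3*9987 = -29961)
I = -1 (I = -7 + (-3/(-2))*4 = -7 - ½*(-3)*4 = -7 + (3/2)*4 = -7 + 6 = -1)
X = -228338400 (X = (-29961 - 12759)*(20402 - 15057) = -42720*5345 = -228338400)
q(F, B) = 560 (q(F, B) = -4*(-61 - 79) = -4*(-140) = 560)
q(27, I) + X = 560 - 228338400 = -228337840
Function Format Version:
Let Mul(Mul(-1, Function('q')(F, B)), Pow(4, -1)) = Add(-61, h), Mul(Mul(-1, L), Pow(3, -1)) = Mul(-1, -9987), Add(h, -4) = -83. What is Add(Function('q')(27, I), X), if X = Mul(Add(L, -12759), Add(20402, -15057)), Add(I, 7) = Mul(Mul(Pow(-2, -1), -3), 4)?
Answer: -228337840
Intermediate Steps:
h = -79 (h = Add(4, -83) = -79)
L = -29961 (L = Mul(-3, Mul(-1, -9987)) = Mul(-3, 9987) = -29961)
I = -1 (I = Add(-7, Mul(Mul(Pow(-2, -1), -3), 4)) = Add(-7, Mul(Mul(Rational(-1, 2), -3), 4)) = Add(-7, Mul(Rational(3, 2), 4)) = Add(-7, 6) = -1)
X = -228338400 (X = Mul(Add(-29961, -12759), Add(20402, -15057)) = Mul(-42720, 5345) = -228338400)
Function('q')(F, B) = 560 (Function('q')(F, B) = Mul(-4, Add(-61, -79)) = Mul(-4, -140) = 560)
Add(Function('q')(27, I), X) = Add(560, -228338400) = -228337840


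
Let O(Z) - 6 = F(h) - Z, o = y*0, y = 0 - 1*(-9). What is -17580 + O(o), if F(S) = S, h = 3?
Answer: -17571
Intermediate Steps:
y = 9 (y = 0 + 9 = 9)
o = 0 (o = 9*0 = 0)
O(Z) = 9 - Z (O(Z) = 6 + (3 - Z) = 9 - Z)
-17580 + O(o) = -17580 + (9 - 1*0) = -17580 + (9 + 0) = -17580 + 9 = -17571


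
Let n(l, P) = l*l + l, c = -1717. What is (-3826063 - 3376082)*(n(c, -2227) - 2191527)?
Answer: -5436503142525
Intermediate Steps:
n(l, P) = l + l² (n(l, P) = l² + l = l + l²)
(-3826063 - 3376082)*(n(c, -2227) - 2191527) = (-3826063 - 3376082)*(-1717*(1 - 1717) - 2191527) = -7202145*(-1717*(-1716) - 2191527) = -7202145*(2946372 - 2191527) = -7202145*754845 = -5436503142525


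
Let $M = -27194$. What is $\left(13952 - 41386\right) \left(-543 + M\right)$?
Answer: $760936858$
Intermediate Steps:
$\left(13952 - 41386\right) \left(-543 + M\right) = \left(13952 - 41386\right) \left(-543 - 27194\right) = \left(-27434\right) \left(-27737\right) = 760936858$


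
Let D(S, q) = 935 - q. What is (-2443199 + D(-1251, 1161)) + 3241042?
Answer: 797617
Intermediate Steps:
(-2443199 + D(-1251, 1161)) + 3241042 = (-2443199 + (935 - 1*1161)) + 3241042 = (-2443199 + (935 - 1161)) + 3241042 = (-2443199 - 226) + 3241042 = -2443425 + 3241042 = 797617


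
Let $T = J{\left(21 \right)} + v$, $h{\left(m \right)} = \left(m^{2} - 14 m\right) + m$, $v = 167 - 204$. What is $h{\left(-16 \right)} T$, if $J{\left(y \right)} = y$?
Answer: $-7424$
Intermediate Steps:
$v = -37$ ($v = 167 - 204 = -37$)
$h{\left(m \right)} = m^{2} - 13 m$
$T = -16$ ($T = 21 - 37 = -16$)
$h{\left(-16 \right)} T = - 16 \left(-13 - 16\right) \left(-16\right) = \left(-16\right) \left(-29\right) \left(-16\right) = 464 \left(-16\right) = -7424$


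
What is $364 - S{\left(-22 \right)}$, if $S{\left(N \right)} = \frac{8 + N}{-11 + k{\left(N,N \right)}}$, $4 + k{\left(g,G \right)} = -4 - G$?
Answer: $\frac{1106}{3} \approx 368.67$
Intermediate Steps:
$k{\left(g,G \right)} = -8 - G$ ($k{\left(g,G \right)} = -4 - \left(4 + G\right) = -8 - G$)
$S{\left(N \right)} = \frac{8 + N}{-19 - N}$ ($S{\left(N \right)} = \frac{8 + N}{-11 - \left(8 + N\right)} = \frac{8 + N}{-19 - N}$)
$364 - S{\left(-22 \right)} = 364 - \frac{-8 - -22}{19 - 22} = 364 - \frac{-8 + 22}{-3} = 364 - \left(- \frac{1}{3}\right) 14 = 364 - - \frac{14}{3} = 364 + \frac{14}{3} = \frac{1106}{3}$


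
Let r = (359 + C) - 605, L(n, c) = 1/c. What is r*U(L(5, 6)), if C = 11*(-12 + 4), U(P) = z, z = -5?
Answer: 1670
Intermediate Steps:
U(P) = -5
C = -88 (C = 11*(-8) = -88)
r = -334 (r = (359 - 88) - 605 = 271 - 605 = -334)
r*U(L(5, 6)) = -334*(-5) = 1670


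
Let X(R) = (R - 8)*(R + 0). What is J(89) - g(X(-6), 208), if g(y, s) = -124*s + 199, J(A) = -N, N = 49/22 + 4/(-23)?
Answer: 12949019/506 ≈ 25591.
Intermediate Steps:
N = 1039/506 (N = 49*(1/22) + 4*(-1/23) = 49/22 - 4/23 = 1039/506 ≈ 2.0534)
J(A) = -1039/506 (J(A) = -1*1039/506 = -1039/506)
X(R) = R*(-8 + R) (X(R) = (-8 + R)*R = R*(-8 + R))
g(y, s) = 199 - 124*s
J(89) - g(X(-6), 208) = -1039/506 - (199 - 124*208) = -1039/506 - (199 - 25792) = -1039/506 - 1*(-25593) = -1039/506 + 25593 = 12949019/506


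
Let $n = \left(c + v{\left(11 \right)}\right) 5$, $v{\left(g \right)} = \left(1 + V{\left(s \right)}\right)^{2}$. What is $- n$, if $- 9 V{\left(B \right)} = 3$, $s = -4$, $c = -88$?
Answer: $\frac{3940}{9} \approx 437.78$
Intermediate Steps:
$V{\left(B \right)} = - \frac{1}{3}$ ($V{\left(B \right)} = \left(- \frac{1}{9}\right) 3 = - \frac{1}{3}$)
$v{\left(g \right)} = \frac{4}{9}$ ($v{\left(g \right)} = \left(1 - \frac{1}{3}\right)^{2} = \left(\frac{2}{3}\right)^{2} = \frac{4}{9}$)
$n = - \frac{3940}{9}$ ($n = \left(-88 + \frac{4}{9}\right) 5 = \left(- \frac{788}{9}\right) 5 = - \frac{3940}{9} \approx -437.78$)
$- n = \left(-1\right) \left(- \frac{3940}{9}\right) = \frac{3940}{9}$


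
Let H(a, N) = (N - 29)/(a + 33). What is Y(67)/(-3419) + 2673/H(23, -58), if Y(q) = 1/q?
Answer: -11429826437/6643117 ≈ -1720.6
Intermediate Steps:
H(a, N) = (-29 + N)/(33 + a)
Y(67)/(-3419) + 2673/H(23, -58) = 1/(67*(-3419)) + 2673/(((-29 - 58)/(33 + 23))) = (1/67)*(-1/3419) + 2673/((-87/56)) = -1/229073 + 2673/(((1/56)*(-87))) = -1/229073 + 2673/(-87/56) = -1/229073 + 2673*(-56/87) = -1/229073 - 49896/29 = -11429826437/6643117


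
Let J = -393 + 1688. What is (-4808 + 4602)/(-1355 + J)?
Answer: 103/30 ≈ 3.4333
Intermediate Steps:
J = 1295
(-4808 + 4602)/(-1355 + J) = (-4808 + 4602)/(-1355 + 1295) = -206/(-60) = -206*(-1/60) = 103/30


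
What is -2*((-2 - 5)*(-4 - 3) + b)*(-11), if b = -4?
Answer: 990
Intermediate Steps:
-2*((-2 - 5)*(-4 - 3) + b)*(-11) = -2*((-2 - 5)*(-4 - 3) - 4)*(-11) = -2*(-7*(-7) - 4)*(-11) = -2*(49 - 4)*(-11) = -2*45*(-11) = -90*(-11) = 990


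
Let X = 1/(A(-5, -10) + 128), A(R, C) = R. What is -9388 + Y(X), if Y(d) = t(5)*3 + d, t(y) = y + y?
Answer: -1151033/123 ≈ -9358.0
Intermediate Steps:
t(y) = 2*y
X = 1/123 (X = 1/(-5 + 128) = 1/123 ≈ 0.0081301)
Y(d) = 30 + d (Y(d) = (2*5)*3 + d = 10*3 + d = 30 + d)
-9388 + Y(X) = -9388 + (30 + 1/123) = -9388 + 3691/123 = -1151033/123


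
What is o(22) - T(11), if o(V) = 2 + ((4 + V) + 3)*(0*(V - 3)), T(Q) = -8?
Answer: 10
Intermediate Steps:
o(V) = 2 (o(V) = 2 + (7 + V)*(0*(-3 + V)) = 2 + (7 + V)*0 = 2 + 0 = 2)
o(22) - T(11) = 2 - 1*(-8) = 2 + 8 = 10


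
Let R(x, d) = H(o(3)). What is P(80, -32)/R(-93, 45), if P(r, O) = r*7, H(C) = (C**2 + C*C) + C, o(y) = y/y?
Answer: 560/3 ≈ 186.67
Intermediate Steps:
o(y) = 1
H(C) = C + 2*C**2 (H(C) = (C**2 + C**2) + C = 2*C**2 + C = C + 2*C**2)
R(x, d) = 3 (R(x, d) = 1*(1 + 2*1) = 1*(1 + 2) = 1*3 = 3)
P(r, O) = 7*r
P(80, -32)/R(-93, 45) = (7*80)/3 = 560*(1/3) = 560/3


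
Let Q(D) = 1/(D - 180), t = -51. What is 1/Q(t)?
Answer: -231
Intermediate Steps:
Q(D) = 1/(-180 + D)
1/Q(t) = 1/(1/(-180 - 51)) = 1/(1/(-231)) = 1/(-1/231) = -231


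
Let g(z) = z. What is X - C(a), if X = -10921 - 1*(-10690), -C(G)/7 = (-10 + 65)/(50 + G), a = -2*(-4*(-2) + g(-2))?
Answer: -8393/38 ≈ -220.87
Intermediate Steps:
a = -12 (a = -2*(-4*(-2) - 2) = -2*(8 - 2) = -2*6 = -12)
C(G) = -385/(50 + G) (C(G) = -7*(-10 + 65)/(50 + G) = -385/(50 + G))
X = -231 (X = -10921 + 10690 = -231)
X - C(a) = -231 - (-385)/(50 - 12) = -231 - (-385)/38 = -231 - 1*(-385/38) = -231 + 385/38 = -8393/38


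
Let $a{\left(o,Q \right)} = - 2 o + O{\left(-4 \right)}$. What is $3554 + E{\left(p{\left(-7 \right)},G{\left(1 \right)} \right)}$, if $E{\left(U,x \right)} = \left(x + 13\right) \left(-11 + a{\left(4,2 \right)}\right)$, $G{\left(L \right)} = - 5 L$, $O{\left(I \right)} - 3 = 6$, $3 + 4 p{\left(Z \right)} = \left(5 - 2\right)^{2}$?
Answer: $3474$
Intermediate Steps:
$p{\left(Z \right)} = \frac{3}{2}$ ($p{\left(Z \right)} = - \frac{3}{4} + \frac{\left(5 - 2\right)^{2}}{4} = - \frac{3}{4} + \frac{3^{2}}{4} = - \frac{3}{4} + \frac{1}{4} \cdot 9 = - \frac{3}{4} + \frac{9}{4} = \frac{3}{2}$)
$O{\left(I \right)} = 9$ ($O{\left(I \right)} = 3 + 6 = 9$)
$a{\left(o,Q \right)} = 9 - 2 o$ ($a{\left(o,Q \right)} = - 2 o + 9 = 9 - 2 o$)
$E{\left(U,x \right)} = -130 - 10 x$ ($E{\left(U,x \right)} = \left(x + 13\right) \left(-11 + \left(9 - 8\right)\right) = \left(13 + x\right) \left(-11 + \left(9 - 8\right)\right) = \left(13 + x\right) \left(-11 + 1\right) = \left(13 + x\right) \left(-10\right) = -130 - 10 x$)
$3554 + E{\left(p{\left(-7 \right)},G{\left(1 \right)} \right)} = 3554 - \left(130 + 10 \left(\left(-5\right) 1\right)\right) = 3554 - 80 = 3474$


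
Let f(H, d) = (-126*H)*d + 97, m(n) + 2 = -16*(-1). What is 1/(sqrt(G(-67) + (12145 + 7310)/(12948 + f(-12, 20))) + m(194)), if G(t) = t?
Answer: 8657/162350 - 2*I*sqrt(77930314)/568225 ≈ 0.053323 - 0.031072*I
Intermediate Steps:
m(n) = 14 (m(n) = -2 - 16*(-1) = -2 + 16 = 14)
f(H, d) = 97 - 126*H*d (f(H, d) = -126*H*d + 97 = 97 - 126*H*d)
1/(sqrt(G(-67) + (12145 + 7310)/(12948 + f(-12, 20))) + m(194)) = 1/(sqrt(-67 + (12145 + 7310)/(12948 + (97 - 126*(-12)*20))) + 14) = 1/(sqrt(-67 + 19455/(12948 + (97 + 30240))) + 14) = 1/(sqrt(-67 + 19455/(12948 + 30337)) + 14) = 1/(sqrt(-67 + 19455/43285) + 14) = 1/(sqrt(-67 + 19455*(1/43285)) + 14) = 1/(sqrt(-67 + 3891/8657) + 14) = 1/(sqrt(-576128/8657) + 14) = 1/(8*I*sqrt(77930314)/8657 + 14) = 1/(14 + 8*I*sqrt(77930314)/8657)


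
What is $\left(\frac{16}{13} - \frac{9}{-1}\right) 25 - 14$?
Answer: $\frac{3143}{13} \approx 241.77$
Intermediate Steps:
$\left(\frac{16}{13} - \frac{9}{-1}\right) 25 - 14 = \left(16 \cdot \frac{1}{13} - -9\right) 25 - 14 = \left(\frac{16}{13} + 9\right) 25 - 14 = \frac{133}{13} \cdot 25 - 14 = \frac{3325}{13} - 14 = \frac{3143}{13}$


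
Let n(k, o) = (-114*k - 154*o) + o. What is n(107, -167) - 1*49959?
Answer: -36606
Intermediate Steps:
n(k, o) = -153*o - 114*k (n(k, o) = (-154*o - 114*k) + o = -153*o - 114*k)
n(107, -167) - 1*49959 = (-153*(-167) - 114*107) - 1*49959 = (25551 - 12198) - 49959 = 13353 - 49959 = -36606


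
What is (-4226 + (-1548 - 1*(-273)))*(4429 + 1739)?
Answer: -33930168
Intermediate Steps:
(-4226 + (-1548 - 1*(-273)))*(4429 + 1739) = (-4226 + (-1548 + 273))*6168 = (-4226 - 1275)*6168 = -5501*6168 = -33930168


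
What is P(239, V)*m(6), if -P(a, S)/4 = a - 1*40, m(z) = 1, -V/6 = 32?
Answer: -796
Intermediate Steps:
V = -192 (V = -6*32 = -192)
P(a, S) = 160 - 4*a (P(a, S) = -4*(a - 1*40) = -4*(a - 40) = -4*(-40 + a) = 160 - 4*a)
P(239, V)*m(6) = (160 - 4*239)*1 = (160 - 956)*1 = -796*1 = -796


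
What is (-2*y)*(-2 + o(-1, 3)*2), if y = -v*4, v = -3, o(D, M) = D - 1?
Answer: 144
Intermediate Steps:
o(D, M) = -1 + D
y = 12 (y = -1*(-3)*4 = 3*4 = 12)
(-2*y)*(-2 + o(-1, 3)*2) = (-2*12)*(-2 + (-1 - 1)*2) = -24*(-2 - 2*2) = -24*(-2 - 4) = -24*(-6) = 144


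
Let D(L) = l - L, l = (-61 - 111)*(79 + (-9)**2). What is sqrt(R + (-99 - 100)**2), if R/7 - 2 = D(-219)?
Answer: 22*I*sqrt(313) ≈ 389.22*I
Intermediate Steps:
l = -27520 (l = -172*(79 + 81) = -172*160 = -27520)
D(L) = -27520 - L
R = -191093 (R = 14 + 7*(-27520 - 1*(-219)) = 14 + 7*(-27520 + 219) = 14 + 7*(-27301) = 14 - 191107 = -191093)
sqrt(R + (-99 - 100)**2) = sqrt(-191093 + (-99 - 100)**2) = sqrt(-191093 + (-199)**2) = sqrt(-191093 + 39601) = sqrt(-151492) = 22*I*sqrt(313)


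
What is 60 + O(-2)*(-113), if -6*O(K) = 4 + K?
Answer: 293/3 ≈ 97.667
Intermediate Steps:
O(K) = -⅔ - K/6 (O(K) = -(4 + K)/6 = -⅔ - K/6)
60 + O(-2)*(-113) = 60 + (-⅔ - ⅙*(-2))*(-113) = 60 + (-⅔ + ⅓)*(-113) = 60 - ⅓*(-113) = 60 + 113/3 = 293/3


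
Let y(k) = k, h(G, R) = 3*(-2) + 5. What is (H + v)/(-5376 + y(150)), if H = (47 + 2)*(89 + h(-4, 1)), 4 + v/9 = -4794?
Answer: 1495/201 ≈ 7.4378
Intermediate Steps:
h(G, R) = -1 (h(G, R) = -6 + 5 = -1)
v = -43182 (v = -36 + 9*(-4794) = -36 - 43146 = -43182)
H = 4312 (H = (47 + 2)*(89 - 1) = 49*88 = 4312)
(H + v)/(-5376 + y(150)) = (4312 - 43182)/(-5376 + 150) = -38870/(-5226) = -38870*(-1/5226) = 1495/201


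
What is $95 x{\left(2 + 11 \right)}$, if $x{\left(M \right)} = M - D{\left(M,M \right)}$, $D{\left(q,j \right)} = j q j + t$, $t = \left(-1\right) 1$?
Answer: $-207385$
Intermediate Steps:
$t = -1$
$D{\left(q,j \right)} = -1 + q j^{2}$ ($D{\left(q,j \right)} = j q j - 1 = q j^{2} - 1 = -1 + q j^{2}$)
$x{\left(M \right)} = 1 + M - M^{3}$ ($x{\left(M \right)} = M - \left(-1 + M M^{2}\right) = M - \left(-1 + M^{3}\right) = 1 + M - M^{3}$)
$95 x{\left(2 + 11 \right)} = 95 \left(1 + \left(2 + 11\right) - \left(2 + 11\right)^{3}\right) = 95 \left(1 + 13 - 13^{3}\right) = 95 \left(1 + 13 - 2197\right) = 95 \left(-2183\right) = -207385$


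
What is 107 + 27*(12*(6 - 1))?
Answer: 1727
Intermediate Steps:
107 + 27*(12*(6 - 1)) = 107 + 27*(12*5) = 107 + 27*60 = 107 + 1620 = 1727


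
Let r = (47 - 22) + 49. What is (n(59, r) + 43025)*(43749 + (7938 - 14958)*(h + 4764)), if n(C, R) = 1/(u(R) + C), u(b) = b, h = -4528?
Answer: -9229945890546/133 ≈ -6.9398e+10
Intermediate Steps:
r = 74 (r = 25 + 49 = 74)
n(C, R) = 1/(C + R) (n(C, R) = 1/(R + C) = 1/(C + R))
(n(59, r) + 43025)*(43749 + (7938 - 14958)*(h + 4764)) = (1/(59 + 74) + 43025)*(43749 + (7938 - 14958)*(-4528 + 4764)) = (1/133 + 43025)*(43749 - 7020*236) = (1/133 + 43025)*(43749 - 1656720) = (5722326/133)*(-1612971) = -9229945890546/133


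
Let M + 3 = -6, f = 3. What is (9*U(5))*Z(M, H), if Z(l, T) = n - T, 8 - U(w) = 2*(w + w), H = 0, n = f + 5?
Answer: -864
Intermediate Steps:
n = 8 (n = 3 + 5 = 8)
M = -9 (M = -3 - 6 = -9)
U(w) = 8 - 4*w (U(w) = 8 - 2*(w + w) = 8 - 2*2*w = 8 - 4*w)
Z(l, T) = 8 - T
(9*U(5))*Z(M, H) = (9*(8 - 4*5))*(8 - 1*0) = (9*(8 - 20))*(8 + 0) = (9*(-12))*8 = -108*8 = -864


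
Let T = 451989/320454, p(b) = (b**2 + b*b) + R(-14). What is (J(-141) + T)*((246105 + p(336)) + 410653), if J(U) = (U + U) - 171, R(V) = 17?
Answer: -14191056915399/35606 ≈ -3.9856e+8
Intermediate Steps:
p(b) = 17 + 2*b**2 (p(b) = (b**2 + b*b) + 17 = (b**2 + b**2) + 17 = 2*b**2 + 17 = 17 + 2*b**2)
T = 50221/35606 (T = 451989*(1/320454) = 50221/35606 ≈ 1.4105)
J(U) = -171 + 2*U (J(U) = 2*U - 171 = -171 + 2*U)
(J(-141) + T)*((246105 + p(336)) + 410653) = ((-171 + 2*(-141)) + 50221/35606)*((246105 + (17 + 2*336**2)) + 410653) = ((-171 - 282) + 50221/35606)*((246105 + (17 + 2*112896)) + 410653) = (-453 + 50221/35606)*((246105 + (17 + 225792)) + 410653) = -16079297*((246105 + 225809) + 410653)/35606 = -16079297*(471914 + 410653)/35606 = -16079297/35606*882567 = -14191056915399/35606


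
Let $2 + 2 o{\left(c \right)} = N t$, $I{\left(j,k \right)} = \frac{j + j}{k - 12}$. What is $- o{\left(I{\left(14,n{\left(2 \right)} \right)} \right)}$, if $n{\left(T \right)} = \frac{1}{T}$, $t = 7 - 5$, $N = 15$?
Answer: $-14$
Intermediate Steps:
$t = 2$ ($t = 7 - 5 = 2$)
$I{\left(j,k \right)} = \frac{2 j}{-12 + k}$
$o{\left(c \right)} = 14$ ($o{\left(c \right)} = -1 + \frac{15 \cdot 2}{2} = -1 + \frac{1}{2} \cdot 30 = -1 + 15 = 14$)
$- o{\left(I{\left(14,n{\left(2 \right)} \right)} \right)} = \left(-1\right) 14 = -14$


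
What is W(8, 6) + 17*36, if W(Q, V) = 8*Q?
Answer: 676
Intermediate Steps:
W(8, 6) + 17*36 = 8*8 + 17*36 = 64 + 612 = 676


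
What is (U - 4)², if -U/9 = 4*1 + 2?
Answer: 3364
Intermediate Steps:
U = -54 (U = -9*(4*1 + 2) = -9*(4 + 2) = -9*6 = -54)
(U - 4)² = (-54 - 4)² = (-58)² = 3364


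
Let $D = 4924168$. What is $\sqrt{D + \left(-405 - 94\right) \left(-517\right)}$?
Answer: $\sqrt{5182151} \approx 2276.4$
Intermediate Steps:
$\sqrt{D + \left(-405 - 94\right) \left(-517\right)} = \sqrt{4924168 + \left(-405 - 94\right) \left(-517\right)} = \sqrt{4924168 - -257983} = \sqrt{4924168 + 257983} = \sqrt{5182151}$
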